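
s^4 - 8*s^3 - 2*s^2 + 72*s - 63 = (s - 7)*(s - 3)*(s - 1)*(s + 3)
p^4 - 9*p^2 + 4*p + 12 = (p - 2)^2*(p + 1)*(p + 3)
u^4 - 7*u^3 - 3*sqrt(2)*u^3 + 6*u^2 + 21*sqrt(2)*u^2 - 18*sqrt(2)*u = u*(u - 6)*(u - 1)*(u - 3*sqrt(2))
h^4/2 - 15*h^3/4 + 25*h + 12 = (h/2 + 1/4)*(h - 6)*(h - 4)*(h + 2)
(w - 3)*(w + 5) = w^2 + 2*w - 15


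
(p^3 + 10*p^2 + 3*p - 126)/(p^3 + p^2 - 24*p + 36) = (p + 7)/(p - 2)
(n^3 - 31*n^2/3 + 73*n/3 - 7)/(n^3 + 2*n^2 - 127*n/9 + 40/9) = 3*(n^2 - 10*n + 21)/(3*n^2 + 7*n - 40)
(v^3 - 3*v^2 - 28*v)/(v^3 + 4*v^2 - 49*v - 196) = v/(v + 7)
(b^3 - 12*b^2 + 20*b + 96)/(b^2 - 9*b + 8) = (b^2 - 4*b - 12)/(b - 1)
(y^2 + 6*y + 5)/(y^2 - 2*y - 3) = (y + 5)/(y - 3)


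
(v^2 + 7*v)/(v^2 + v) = (v + 7)/(v + 1)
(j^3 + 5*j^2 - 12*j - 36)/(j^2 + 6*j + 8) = (j^2 + 3*j - 18)/(j + 4)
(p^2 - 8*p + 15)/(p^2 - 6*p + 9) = (p - 5)/(p - 3)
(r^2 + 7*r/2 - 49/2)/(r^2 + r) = (2*r^2 + 7*r - 49)/(2*r*(r + 1))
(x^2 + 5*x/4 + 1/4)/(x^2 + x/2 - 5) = (4*x^2 + 5*x + 1)/(2*(2*x^2 + x - 10))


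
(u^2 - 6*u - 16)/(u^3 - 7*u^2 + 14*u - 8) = (u^2 - 6*u - 16)/(u^3 - 7*u^2 + 14*u - 8)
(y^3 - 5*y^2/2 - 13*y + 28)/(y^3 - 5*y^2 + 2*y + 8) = (y + 7/2)/(y + 1)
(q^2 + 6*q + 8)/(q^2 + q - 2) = (q + 4)/(q - 1)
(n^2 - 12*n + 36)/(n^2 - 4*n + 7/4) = 4*(n^2 - 12*n + 36)/(4*n^2 - 16*n + 7)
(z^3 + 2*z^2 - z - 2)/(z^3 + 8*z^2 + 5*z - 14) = (z + 1)/(z + 7)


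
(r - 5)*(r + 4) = r^2 - r - 20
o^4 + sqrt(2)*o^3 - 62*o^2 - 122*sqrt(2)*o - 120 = (o - 6*sqrt(2))*(o + sqrt(2))^2*(o + 5*sqrt(2))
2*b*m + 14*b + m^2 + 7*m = (2*b + m)*(m + 7)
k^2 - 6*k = k*(k - 6)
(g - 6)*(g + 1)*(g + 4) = g^3 - g^2 - 26*g - 24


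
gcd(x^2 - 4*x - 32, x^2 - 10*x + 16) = x - 8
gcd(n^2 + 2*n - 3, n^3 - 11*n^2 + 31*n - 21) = n - 1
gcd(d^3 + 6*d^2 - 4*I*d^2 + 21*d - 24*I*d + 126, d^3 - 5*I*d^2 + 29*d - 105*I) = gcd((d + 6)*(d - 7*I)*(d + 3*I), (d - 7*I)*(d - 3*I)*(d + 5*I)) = d - 7*I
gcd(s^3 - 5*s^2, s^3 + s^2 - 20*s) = s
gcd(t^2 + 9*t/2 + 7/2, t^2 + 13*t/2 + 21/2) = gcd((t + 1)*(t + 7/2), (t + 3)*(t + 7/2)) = t + 7/2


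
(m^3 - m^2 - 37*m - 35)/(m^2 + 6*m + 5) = m - 7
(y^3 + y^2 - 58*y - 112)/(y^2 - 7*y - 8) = (y^2 + 9*y + 14)/(y + 1)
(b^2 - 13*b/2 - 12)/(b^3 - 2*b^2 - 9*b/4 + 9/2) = 2*(b - 8)/(2*b^2 - 7*b + 6)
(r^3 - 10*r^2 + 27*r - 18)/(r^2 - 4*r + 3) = r - 6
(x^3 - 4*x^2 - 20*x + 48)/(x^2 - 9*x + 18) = (x^2 + 2*x - 8)/(x - 3)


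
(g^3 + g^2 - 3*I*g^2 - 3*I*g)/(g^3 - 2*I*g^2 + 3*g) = (g + 1)/(g + I)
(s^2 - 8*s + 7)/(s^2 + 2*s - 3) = (s - 7)/(s + 3)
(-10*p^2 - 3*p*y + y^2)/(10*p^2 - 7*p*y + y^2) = (2*p + y)/(-2*p + y)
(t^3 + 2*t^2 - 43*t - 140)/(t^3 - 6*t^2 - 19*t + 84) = (t + 5)/(t - 3)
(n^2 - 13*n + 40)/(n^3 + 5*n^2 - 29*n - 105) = (n - 8)/(n^2 + 10*n + 21)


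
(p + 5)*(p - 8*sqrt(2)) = p^2 - 8*sqrt(2)*p + 5*p - 40*sqrt(2)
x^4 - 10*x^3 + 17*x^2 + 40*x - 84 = (x - 7)*(x - 3)*(x - 2)*(x + 2)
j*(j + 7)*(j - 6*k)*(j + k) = j^4 - 5*j^3*k + 7*j^3 - 6*j^2*k^2 - 35*j^2*k - 42*j*k^2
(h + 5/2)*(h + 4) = h^2 + 13*h/2 + 10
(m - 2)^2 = m^2 - 4*m + 4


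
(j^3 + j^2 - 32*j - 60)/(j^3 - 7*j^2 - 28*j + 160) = (j^2 - 4*j - 12)/(j^2 - 12*j + 32)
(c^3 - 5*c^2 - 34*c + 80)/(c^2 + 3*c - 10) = c - 8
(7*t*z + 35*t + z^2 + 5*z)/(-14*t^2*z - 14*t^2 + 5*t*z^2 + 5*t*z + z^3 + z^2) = (z + 5)/(-2*t*z - 2*t + z^2 + z)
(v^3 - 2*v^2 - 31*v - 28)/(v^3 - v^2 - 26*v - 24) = (v - 7)/(v - 6)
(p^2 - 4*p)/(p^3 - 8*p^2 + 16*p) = 1/(p - 4)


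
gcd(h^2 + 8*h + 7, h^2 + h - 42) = h + 7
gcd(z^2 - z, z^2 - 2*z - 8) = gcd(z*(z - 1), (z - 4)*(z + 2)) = 1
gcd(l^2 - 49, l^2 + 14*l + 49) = l + 7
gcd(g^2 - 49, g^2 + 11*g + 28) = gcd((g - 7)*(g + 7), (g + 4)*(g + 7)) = g + 7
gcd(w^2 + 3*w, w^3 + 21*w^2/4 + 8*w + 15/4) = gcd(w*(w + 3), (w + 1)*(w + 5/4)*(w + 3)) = w + 3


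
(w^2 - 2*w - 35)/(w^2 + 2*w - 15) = (w - 7)/(w - 3)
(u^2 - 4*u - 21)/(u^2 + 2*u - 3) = (u - 7)/(u - 1)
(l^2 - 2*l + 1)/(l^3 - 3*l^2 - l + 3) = (l - 1)/(l^2 - 2*l - 3)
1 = 1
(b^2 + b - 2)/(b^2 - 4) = (b - 1)/(b - 2)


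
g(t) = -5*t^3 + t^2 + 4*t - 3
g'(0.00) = 4.00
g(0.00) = -3.00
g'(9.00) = -1193.00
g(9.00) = -3531.00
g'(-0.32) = 1.82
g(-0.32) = -4.01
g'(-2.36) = -84.26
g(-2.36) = 58.85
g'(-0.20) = 3.00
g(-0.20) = -3.72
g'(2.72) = -101.54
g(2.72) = -85.34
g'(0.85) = -5.14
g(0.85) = -1.95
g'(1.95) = -49.14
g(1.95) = -28.47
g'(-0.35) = 1.46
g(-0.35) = -4.06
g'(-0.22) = 2.83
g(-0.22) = -3.78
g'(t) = -15*t^2 + 2*t + 4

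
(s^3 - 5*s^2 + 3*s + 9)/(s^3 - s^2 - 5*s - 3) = (s - 3)/(s + 1)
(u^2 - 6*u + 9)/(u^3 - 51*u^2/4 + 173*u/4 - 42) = 4*(u - 3)/(4*u^2 - 39*u + 56)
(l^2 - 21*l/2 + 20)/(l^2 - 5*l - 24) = (l - 5/2)/(l + 3)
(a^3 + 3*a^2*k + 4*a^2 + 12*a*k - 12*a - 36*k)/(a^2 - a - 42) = (a^2 + 3*a*k - 2*a - 6*k)/(a - 7)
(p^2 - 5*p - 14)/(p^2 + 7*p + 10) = (p - 7)/(p + 5)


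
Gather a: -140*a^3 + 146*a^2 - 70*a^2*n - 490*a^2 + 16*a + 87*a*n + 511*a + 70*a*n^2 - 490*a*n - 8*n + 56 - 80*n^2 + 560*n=-140*a^3 + a^2*(-70*n - 344) + a*(70*n^2 - 403*n + 527) - 80*n^2 + 552*n + 56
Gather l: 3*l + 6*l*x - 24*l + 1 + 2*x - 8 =l*(6*x - 21) + 2*x - 7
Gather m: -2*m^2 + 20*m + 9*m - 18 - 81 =-2*m^2 + 29*m - 99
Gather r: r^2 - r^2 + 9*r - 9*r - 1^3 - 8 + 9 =0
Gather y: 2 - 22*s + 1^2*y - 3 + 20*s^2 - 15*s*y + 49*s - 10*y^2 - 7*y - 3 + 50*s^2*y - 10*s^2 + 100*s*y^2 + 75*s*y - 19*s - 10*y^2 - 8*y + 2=10*s^2 + 8*s + y^2*(100*s - 20) + y*(50*s^2 + 60*s - 14) - 2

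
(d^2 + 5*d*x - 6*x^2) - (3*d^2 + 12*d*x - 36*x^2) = -2*d^2 - 7*d*x + 30*x^2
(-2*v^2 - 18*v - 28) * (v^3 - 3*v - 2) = -2*v^5 - 18*v^4 - 22*v^3 + 58*v^2 + 120*v + 56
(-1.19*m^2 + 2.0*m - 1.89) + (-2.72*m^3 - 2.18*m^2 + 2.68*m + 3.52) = -2.72*m^3 - 3.37*m^2 + 4.68*m + 1.63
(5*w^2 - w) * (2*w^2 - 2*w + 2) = 10*w^4 - 12*w^3 + 12*w^2 - 2*w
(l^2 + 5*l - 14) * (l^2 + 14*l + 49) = l^4 + 19*l^3 + 105*l^2 + 49*l - 686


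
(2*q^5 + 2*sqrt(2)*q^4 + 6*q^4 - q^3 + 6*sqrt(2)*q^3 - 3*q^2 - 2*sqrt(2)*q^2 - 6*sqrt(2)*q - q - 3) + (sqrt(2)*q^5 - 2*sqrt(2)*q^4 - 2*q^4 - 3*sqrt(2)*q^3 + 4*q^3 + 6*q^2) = sqrt(2)*q^5 + 2*q^5 + 4*q^4 + 3*q^3 + 3*sqrt(2)*q^3 - 2*sqrt(2)*q^2 + 3*q^2 - 6*sqrt(2)*q - q - 3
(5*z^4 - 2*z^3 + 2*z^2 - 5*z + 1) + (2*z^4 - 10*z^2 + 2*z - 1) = 7*z^4 - 2*z^3 - 8*z^2 - 3*z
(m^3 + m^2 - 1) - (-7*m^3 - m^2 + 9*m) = 8*m^3 + 2*m^2 - 9*m - 1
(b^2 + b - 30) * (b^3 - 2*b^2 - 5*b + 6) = b^5 - b^4 - 37*b^3 + 61*b^2 + 156*b - 180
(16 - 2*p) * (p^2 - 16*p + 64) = -2*p^3 + 48*p^2 - 384*p + 1024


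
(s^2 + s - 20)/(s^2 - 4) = (s^2 + s - 20)/(s^2 - 4)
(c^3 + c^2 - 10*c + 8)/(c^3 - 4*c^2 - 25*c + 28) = (c - 2)/(c - 7)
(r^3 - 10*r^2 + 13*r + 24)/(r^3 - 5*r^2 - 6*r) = (r^2 - 11*r + 24)/(r*(r - 6))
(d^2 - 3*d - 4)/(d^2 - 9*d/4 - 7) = 4*(d + 1)/(4*d + 7)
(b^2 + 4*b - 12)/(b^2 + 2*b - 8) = (b + 6)/(b + 4)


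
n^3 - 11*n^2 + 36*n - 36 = (n - 6)*(n - 3)*(n - 2)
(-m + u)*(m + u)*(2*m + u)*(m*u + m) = -2*m^4*u - 2*m^4 - m^3*u^2 - m^3*u + 2*m^2*u^3 + 2*m^2*u^2 + m*u^4 + m*u^3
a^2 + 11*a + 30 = (a + 5)*(a + 6)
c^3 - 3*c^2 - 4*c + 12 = (c - 3)*(c - 2)*(c + 2)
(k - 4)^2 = k^2 - 8*k + 16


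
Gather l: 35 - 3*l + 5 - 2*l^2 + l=-2*l^2 - 2*l + 40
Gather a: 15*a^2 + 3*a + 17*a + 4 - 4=15*a^2 + 20*a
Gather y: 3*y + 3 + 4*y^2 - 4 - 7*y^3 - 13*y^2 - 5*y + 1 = -7*y^3 - 9*y^2 - 2*y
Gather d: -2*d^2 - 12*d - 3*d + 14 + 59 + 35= -2*d^2 - 15*d + 108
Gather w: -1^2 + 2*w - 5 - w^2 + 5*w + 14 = -w^2 + 7*w + 8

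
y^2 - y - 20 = (y - 5)*(y + 4)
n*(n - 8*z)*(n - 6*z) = n^3 - 14*n^2*z + 48*n*z^2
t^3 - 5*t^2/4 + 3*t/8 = t*(t - 3/4)*(t - 1/2)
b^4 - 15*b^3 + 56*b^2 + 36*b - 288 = (b - 8)*(b - 6)*(b - 3)*(b + 2)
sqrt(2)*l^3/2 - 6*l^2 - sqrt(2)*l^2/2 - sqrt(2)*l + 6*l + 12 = (l - 2)*(l - 6*sqrt(2))*(sqrt(2)*l/2 + sqrt(2)/2)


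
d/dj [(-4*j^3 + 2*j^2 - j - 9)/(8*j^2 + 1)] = (-32*j^4 - 4*j^2 + 148*j - 1)/(64*j^4 + 16*j^2 + 1)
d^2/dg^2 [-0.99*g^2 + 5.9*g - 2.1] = -1.98000000000000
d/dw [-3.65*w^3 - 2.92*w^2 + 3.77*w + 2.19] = -10.95*w^2 - 5.84*w + 3.77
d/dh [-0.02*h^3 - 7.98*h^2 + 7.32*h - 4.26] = -0.06*h^2 - 15.96*h + 7.32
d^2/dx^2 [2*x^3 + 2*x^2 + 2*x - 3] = 12*x + 4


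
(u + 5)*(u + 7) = u^2 + 12*u + 35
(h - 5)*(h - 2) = h^2 - 7*h + 10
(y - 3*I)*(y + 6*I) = y^2 + 3*I*y + 18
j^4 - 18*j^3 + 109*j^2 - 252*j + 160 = (j - 8)*(j - 5)*(j - 4)*(j - 1)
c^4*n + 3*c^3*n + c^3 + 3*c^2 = c^2*(c + 3)*(c*n + 1)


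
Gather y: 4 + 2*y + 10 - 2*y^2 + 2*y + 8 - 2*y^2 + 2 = -4*y^2 + 4*y + 24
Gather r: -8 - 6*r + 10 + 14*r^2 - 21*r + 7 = 14*r^2 - 27*r + 9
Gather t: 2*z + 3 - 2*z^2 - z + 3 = -2*z^2 + z + 6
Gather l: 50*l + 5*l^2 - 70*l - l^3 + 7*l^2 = -l^3 + 12*l^2 - 20*l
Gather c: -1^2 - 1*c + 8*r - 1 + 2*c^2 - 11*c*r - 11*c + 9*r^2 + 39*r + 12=2*c^2 + c*(-11*r - 12) + 9*r^2 + 47*r + 10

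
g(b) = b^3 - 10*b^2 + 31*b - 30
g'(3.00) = -2.00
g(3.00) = 0.00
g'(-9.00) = 454.00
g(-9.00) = -1848.00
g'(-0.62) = 44.55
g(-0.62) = -53.30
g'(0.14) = 28.26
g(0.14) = -25.85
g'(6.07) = 20.13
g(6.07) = 13.37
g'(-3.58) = 141.05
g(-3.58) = -315.03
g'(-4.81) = 196.61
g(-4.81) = -521.76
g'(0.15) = 28.07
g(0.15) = -25.57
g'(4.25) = 0.19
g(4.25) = -2.11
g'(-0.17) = 34.49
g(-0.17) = -35.56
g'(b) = 3*b^2 - 20*b + 31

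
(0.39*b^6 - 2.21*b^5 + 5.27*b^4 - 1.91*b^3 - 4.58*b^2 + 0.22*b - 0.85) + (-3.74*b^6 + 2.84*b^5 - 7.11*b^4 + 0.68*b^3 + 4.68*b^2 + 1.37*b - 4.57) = -3.35*b^6 + 0.63*b^5 - 1.84*b^4 - 1.23*b^3 + 0.0999999999999996*b^2 + 1.59*b - 5.42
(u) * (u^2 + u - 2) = u^3 + u^2 - 2*u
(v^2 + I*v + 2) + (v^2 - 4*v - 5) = 2*v^2 - 4*v + I*v - 3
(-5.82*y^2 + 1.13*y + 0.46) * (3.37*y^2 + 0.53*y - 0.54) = -19.6134*y^4 + 0.723499999999999*y^3 + 5.2919*y^2 - 0.3664*y - 0.2484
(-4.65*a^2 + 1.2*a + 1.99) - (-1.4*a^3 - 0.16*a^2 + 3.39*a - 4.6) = 1.4*a^3 - 4.49*a^2 - 2.19*a + 6.59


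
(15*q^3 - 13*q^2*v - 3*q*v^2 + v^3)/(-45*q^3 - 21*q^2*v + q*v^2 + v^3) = (-q + v)/(3*q + v)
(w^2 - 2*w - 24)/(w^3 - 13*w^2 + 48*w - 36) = (w + 4)/(w^2 - 7*w + 6)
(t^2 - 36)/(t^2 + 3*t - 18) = (t - 6)/(t - 3)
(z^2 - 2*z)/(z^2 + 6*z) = (z - 2)/(z + 6)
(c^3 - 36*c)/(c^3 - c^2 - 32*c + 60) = c*(c - 6)/(c^2 - 7*c + 10)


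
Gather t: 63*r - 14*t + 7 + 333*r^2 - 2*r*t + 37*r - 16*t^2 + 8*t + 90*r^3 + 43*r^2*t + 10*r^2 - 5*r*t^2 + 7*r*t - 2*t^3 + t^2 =90*r^3 + 343*r^2 + 100*r - 2*t^3 + t^2*(-5*r - 15) + t*(43*r^2 + 5*r - 6) + 7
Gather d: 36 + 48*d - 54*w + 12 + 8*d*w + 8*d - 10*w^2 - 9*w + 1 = d*(8*w + 56) - 10*w^2 - 63*w + 49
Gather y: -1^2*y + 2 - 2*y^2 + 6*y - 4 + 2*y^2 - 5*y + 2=0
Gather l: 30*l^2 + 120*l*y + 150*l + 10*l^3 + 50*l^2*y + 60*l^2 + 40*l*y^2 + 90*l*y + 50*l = 10*l^3 + l^2*(50*y + 90) + l*(40*y^2 + 210*y + 200)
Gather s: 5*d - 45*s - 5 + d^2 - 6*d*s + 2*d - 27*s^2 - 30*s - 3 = d^2 + 7*d - 27*s^2 + s*(-6*d - 75) - 8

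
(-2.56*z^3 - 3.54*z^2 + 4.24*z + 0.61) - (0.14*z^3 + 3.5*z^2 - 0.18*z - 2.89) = -2.7*z^3 - 7.04*z^2 + 4.42*z + 3.5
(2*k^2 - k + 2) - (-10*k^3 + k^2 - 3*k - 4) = 10*k^3 + k^2 + 2*k + 6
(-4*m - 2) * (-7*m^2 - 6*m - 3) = 28*m^3 + 38*m^2 + 24*m + 6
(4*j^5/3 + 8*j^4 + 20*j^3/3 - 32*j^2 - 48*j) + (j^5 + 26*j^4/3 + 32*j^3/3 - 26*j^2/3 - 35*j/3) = 7*j^5/3 + 50*j^4/3 + 52*j^3/3 - 122*j^2/3 - 179*j/3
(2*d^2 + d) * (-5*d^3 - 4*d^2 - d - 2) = -10*d^5 - 13*d^4 - 6*d^3 - 5*d^2 - 2*d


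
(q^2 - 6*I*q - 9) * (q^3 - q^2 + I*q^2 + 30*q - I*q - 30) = q^5 - q^4 - 5*I*q^4 + 27*q^3 + 5*I*q^3 - 27*q^2 - 189*I*q^2 - 270*q + 189*I*q + 270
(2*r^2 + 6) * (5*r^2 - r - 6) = 10*r^4 - 2*r^3 + 18*r^2 - 6*r - 36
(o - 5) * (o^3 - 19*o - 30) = o^4 - 5*o^3 - 19*o^2 + 65*o + 150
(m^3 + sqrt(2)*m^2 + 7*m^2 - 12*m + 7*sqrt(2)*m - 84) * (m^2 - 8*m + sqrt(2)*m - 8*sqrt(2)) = m^5 - m^4 + 2*sqrt(2)*m^4 - 66*m^3 - 2*sqrt(2)*m^3 - 124*sqrt(2)*m^2 + 10*m^2 + 12*sqrt(2)*m + 560*m + 672*sqrt(2)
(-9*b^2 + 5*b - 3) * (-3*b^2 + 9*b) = 27*b^4 - 96*b^3 + 54*b^2 - 27*b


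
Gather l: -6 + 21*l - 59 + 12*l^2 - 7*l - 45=12*l^2 + 14*l - 110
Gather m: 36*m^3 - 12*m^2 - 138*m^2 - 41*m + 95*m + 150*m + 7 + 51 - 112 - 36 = 36*m^3 - 150*m^2 + 204*m - 90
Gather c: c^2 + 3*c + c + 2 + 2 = c^2 + 4*c + 4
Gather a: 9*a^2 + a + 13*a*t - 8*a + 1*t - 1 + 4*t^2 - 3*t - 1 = 9*a^2 + a*(13*t - 7) + 4*t^2 - 2*t - 2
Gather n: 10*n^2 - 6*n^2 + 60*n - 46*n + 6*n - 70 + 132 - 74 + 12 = 4*n^2 + 20*n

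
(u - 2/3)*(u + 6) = u^2 + 16*u/3 - 4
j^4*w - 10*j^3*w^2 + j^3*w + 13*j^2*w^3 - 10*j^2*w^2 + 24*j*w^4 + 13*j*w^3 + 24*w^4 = (j - 8*w)*(j - 3*w)*(j + w)*(j*w + w)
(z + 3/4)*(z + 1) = z^2 + 7*z/4 + 3/4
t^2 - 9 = (t - 3)*(t + 3)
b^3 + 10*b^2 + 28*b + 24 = (b + 2)^2*(b + 6)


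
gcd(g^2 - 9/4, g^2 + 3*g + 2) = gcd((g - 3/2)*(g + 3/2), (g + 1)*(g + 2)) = 1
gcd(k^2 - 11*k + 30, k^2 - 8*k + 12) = k - 6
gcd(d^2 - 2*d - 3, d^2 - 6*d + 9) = d - 3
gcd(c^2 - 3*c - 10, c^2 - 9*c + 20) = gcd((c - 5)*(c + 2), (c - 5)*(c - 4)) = c - 5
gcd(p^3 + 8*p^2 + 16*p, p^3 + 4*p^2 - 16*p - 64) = p^2 + 8*p + 16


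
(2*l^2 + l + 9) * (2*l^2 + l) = 4*l^4 + 4*l^3 + 19*l^2 + 9*l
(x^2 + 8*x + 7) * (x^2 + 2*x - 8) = x^4 + 10*x^3 + 15*x^2 - 50*x - 56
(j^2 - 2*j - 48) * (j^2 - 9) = j^4 - 2*j^3 - 57*j^2 + 18*j + 432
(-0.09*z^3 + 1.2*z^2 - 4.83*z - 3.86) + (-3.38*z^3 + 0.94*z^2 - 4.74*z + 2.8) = -3.47*z^3 + 2.14*z^2 - 9.57*z - 1.06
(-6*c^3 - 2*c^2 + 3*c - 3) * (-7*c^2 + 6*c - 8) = 42*c^5 - 22*c^4 + 15*c^3 + 55*c^2 - 42*c + 24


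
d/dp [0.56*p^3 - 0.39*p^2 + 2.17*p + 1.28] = 1.68*p^2 - 0.78*p + 2.17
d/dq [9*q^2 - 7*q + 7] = 18*q - 7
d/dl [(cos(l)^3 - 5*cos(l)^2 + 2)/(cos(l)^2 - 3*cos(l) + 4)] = (-cos(l)^4 + 6*cos(l)^3 - 27*cos(l)^2 + 44*cos(l) - 6)*sin(l)/(sin(l)^2 + 3*cos(l) - 5)^2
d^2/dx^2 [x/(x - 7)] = 14/(x - 7)^3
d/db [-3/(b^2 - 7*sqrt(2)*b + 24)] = 3*(2*b - 7*sqrt(2))/(b^2 - 7*sqrt(2)*b + 24)^2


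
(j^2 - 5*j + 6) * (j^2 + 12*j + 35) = j^4 + 7*j^3 - 19*j^2 - 103*j + 210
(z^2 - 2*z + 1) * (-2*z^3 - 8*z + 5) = -2*z^5 + 4*z^4 - 10*z^3 + 21*z^2 - 18*z + 5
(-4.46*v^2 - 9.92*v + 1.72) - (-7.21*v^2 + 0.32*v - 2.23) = 2.75*v^2 - 10.24*v + 3.95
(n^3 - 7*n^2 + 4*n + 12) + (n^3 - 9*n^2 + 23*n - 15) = 2*n^3 - 16*n^2 + 27*n - 3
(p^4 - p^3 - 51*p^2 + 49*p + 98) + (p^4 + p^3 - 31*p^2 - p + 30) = 2*p^4 - 82*p^2 + 48*p + 128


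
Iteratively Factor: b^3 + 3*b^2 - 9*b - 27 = (b - 3)*(b^2 + 6*b + 9) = (b - 3)*(b + 3)*(b + 3)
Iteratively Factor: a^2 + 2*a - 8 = (a - 2)*(a + 4)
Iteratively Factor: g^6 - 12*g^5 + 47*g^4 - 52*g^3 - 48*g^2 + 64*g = (g - 4)*(g^5 - 8*g^4 + 15*g^3 + 8*g^2 - 16*g) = (g - 4)*(g + 1)*(g^4 - 9*g^3 + 24*g^2 - 16*g) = g*(g - 4)*(g + 1)*(g^3 - 9*g^2 + 24*g - 16) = g*(g - 4)^2*(g + 1)*(g^2 - 5*g + 4) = g*(g - 4)^3*(g + 1)*(g - 1)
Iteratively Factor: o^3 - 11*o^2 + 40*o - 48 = (o - 4)*(o^2 - 7*o + 12) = (o - 4)^2*(o - 3)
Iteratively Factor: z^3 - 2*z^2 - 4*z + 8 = (z + 2)*(z^2 - 4*z + 4) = (z - 2)*(z + 2)*(z - 2)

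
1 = 1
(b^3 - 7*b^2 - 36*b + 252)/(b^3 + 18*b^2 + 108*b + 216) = (b^2 - 13*b + 42)/(b^2 + 12*b + 36)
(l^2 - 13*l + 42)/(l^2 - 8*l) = (l^2 - 13*l + 42)/(l*(l - 8))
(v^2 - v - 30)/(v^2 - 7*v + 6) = (v + 5)/(v - 1)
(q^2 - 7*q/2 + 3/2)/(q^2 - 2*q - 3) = (q - 1/2)/(q + 1)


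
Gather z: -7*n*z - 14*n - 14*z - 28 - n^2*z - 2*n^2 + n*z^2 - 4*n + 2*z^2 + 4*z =-2*n^2 - 18*n + z^2*(n + 2) + z*(-n^2 - 7*n - 10) - 28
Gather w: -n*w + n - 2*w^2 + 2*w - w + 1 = n - 2*w^2 + w*(1 - n) + 1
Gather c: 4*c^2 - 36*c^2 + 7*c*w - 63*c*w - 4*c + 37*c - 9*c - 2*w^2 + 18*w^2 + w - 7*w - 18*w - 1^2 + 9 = -32*c^2 + c*(24 - 56*w) + 16*w^2 - 24*w + 8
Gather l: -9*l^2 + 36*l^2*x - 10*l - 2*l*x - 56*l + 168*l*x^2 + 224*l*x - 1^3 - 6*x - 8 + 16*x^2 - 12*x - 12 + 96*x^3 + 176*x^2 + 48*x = l^2*(36*x - 9) + l*(168*x^2 + 222*x - 66) + 96*x^3 + 192*x^2 + 30*x - 21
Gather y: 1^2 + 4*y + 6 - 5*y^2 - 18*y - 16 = -5*y^2 - 14*y - 9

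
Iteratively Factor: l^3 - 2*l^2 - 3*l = (l - 3)*(l^2 + l) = l*(l - 3)*(l + 1)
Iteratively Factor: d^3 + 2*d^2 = (d)*(d^2 + 2*d) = d^2*(d + 2)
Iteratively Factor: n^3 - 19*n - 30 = (n + 3)*(n^2 - 3*n - 10) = (n + 2)*(n + 3)*(n - 5)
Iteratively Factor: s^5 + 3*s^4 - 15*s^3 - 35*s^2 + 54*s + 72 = (s + 3)*(s^4 - 15*s^2 + 10*s + 24) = (s - 2)*(s + 3)*(s^3 + 2*s^2 - 11*s - 12) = (s - 2)*(s + 3)*(s + 4)*(s^2 - 2*s - 3) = (s - 2)*(s + 1)*(s + 3)*(s + 4)*(s - 3)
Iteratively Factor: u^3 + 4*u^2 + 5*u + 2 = (u + 1)*(u^2 + 3*u + 2) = (u + 1)^2*(u + 2)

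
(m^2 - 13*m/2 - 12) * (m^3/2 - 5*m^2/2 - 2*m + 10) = m^5/2 - 23*m^4/4 + 33*m^3/4 + 53*m^2 - 41*m - 120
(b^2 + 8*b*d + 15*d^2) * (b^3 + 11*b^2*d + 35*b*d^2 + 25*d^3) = b^5 + 19*b^4*d + 138*b^3*d^2 + 470*b^2*d^3 + 725*b*d^4 + 375*d^5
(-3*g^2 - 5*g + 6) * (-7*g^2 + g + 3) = 21*g^4 + 32*g^3 - 56*g^2 - 9*g + 18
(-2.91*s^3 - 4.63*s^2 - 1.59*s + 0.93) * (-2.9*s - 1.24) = 8.439*s^4 + 17.0354*s^3 + 10.3522*s^2 - 0.7254*s - 1.1532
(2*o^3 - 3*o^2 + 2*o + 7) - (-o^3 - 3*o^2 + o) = 3*o^3 + o + 7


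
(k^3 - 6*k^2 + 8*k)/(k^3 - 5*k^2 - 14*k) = (-k^2 + 6*k - 8)/(-k^2 + 5*k + 14)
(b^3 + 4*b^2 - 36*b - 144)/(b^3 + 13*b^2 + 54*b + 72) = (b - 6)/(b + 3)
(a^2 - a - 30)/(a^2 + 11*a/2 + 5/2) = 2*(a - 6)/(2*a + 1)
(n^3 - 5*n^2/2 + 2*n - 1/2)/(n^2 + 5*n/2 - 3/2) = (n^2 - 2*n + 1)/(n + 3)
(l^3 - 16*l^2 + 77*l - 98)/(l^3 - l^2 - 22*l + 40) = (l^2 - 14*l + 49)/(l^2 + l - 20)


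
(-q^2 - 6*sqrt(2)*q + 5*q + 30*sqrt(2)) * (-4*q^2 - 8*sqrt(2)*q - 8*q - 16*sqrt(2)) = 4*q^4 - 12*q^3 + 32*sqrt(2)*q^3 - 96*sqrt(2)*q^2 + 56*q^2 - 320*sqrt(2)*q - 288*q - 960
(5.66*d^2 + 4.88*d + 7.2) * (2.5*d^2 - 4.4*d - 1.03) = 14.15*d^4 - 12.704*d^3 - 9.3018*d^2 - 36.7064*d - 7.416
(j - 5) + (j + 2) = 2*j - 3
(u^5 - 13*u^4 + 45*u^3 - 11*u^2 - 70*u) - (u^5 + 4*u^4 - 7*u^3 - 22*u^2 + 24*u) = -17*u^4 + 52*u^3 + 11*u^2 - 94*u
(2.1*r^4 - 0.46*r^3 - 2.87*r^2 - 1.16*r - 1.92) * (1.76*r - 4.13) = 3.696*r^5 - 9.4826*r^4 - 3.1514*r^3 + 9.8115*r^2 + 1.4116*r + 7.9296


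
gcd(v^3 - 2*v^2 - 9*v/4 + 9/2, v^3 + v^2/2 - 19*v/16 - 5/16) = 1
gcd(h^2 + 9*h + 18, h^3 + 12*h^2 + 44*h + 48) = h + 6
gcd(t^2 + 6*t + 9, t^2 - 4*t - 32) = 1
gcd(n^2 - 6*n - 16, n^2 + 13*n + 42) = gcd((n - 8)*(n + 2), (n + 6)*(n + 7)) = 1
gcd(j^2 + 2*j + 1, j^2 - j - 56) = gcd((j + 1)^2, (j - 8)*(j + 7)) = 1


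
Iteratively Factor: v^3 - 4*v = (v)*(v^2 - 4) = v*(v + 2)*(v - 2)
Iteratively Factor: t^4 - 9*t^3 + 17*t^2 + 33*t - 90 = (t - 5)*(t^3 - 4*t^2 - 3*t + 18) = (t - 5)*(t + 2)*(t^2 - 6*t + 9) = (t - 5)*(t - 3)*(t + 2)*(t - 3)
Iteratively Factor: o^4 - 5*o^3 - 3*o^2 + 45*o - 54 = (o + 3)*(o^3 - 8*o^2 + 21*o - 18) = (o - 3)*(o + 3)*(o^2 - 5*o + 6) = (o - 3)^2*(o + 3)*(o - 2)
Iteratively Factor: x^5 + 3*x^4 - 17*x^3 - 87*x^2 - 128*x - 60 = (x + 3)*(x^4 - 17*x^2 - 36*x - 20) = (x + 1)*(x + 3)*(x^3 - x^2 - 16*x - 20) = (x + 1)*(x + 2)*(x + 3)*(x^2 - 3*x - 10) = (x - 5)*(x + 1)*(x + 2)*(x + 3)*(x + 2)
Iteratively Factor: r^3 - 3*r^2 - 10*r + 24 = (r + 3)*(r^2 - 6*r + 8) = (r - 4)*(r + 3)*(r - 2)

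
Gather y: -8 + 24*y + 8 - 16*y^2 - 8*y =-16*y^2 + 16*y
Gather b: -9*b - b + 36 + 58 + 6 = 100 - 10*b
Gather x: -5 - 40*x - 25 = -40*x - 30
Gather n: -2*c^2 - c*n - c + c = -2*c^2 - c*n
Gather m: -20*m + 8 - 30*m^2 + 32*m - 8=-30*m^2 + 12*m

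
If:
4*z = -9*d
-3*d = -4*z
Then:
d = 0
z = 0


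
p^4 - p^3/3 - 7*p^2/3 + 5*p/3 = p*(p - 1)^2*(p + 5/3)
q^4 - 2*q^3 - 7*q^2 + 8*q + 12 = (q - 3)*(q - 2)*(q + 1)*(q + 2)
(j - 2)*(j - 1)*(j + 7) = j^3 + 4*j^2 - 19*j + 14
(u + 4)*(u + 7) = u^2 + 11*u + 28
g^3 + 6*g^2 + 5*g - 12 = (g - 1)*(g + 3)*(g + 4)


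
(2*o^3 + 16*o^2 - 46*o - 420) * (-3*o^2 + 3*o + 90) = -6*o^5 - 42*o^4 + 366*o^3 + 2562*o^2 - 5400*o - 37800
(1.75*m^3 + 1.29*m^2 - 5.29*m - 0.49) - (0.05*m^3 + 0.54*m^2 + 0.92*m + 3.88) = 1.7*m^3 + 0.75*m^2 - 6.21*m - 4.37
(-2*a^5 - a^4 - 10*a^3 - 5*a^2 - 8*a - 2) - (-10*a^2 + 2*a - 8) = -2*a^5 - a^4 - 10*a^3 + 5*a^2 - 10*a + 6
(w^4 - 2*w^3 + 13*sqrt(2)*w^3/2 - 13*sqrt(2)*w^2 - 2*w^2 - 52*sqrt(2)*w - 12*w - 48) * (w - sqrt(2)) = w^5 - 2*w^4 + 11*sqrt(2)*w^4/2 - 11*sqrt(2)*w^3 - 15*w^3 - 50*sqrt(2)*w^2 + 14*w^2 + 12*sqrt(2)*w + 56*w + 48*sqrt(2)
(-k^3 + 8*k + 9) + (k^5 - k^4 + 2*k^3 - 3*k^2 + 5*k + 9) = k^5 - k^4 + k^3 - 3*k^2 + 13*k + 18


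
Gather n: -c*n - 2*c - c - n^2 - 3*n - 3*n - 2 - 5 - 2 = -3*c - n^2 + n*(-c - 6) - 9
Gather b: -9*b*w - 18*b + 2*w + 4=b*(-9*w - 18) + 2*w + 4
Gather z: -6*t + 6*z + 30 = -6*t + 6*z + 30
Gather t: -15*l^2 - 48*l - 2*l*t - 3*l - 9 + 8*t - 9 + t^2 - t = -15*l^2 - 51*l + t^2 + t*(7 - 2*l) - 18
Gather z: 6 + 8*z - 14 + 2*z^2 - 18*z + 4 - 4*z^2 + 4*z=-2*z^2 - 6*z - 4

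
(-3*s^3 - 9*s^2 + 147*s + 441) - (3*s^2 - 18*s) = -3*s^3 - 12*s^2 + 165*s + 441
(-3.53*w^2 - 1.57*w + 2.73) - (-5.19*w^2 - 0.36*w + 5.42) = 1.66*w^2 - 1.21*w - 2.69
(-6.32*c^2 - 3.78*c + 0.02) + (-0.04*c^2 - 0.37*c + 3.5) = -6.36*c^2 - 4.15*c + 3.52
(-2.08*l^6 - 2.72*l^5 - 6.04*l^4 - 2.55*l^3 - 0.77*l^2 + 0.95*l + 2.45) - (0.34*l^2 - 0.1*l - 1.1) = -2.08*l^6 - 2.72*l^5 - 6.04*l^4 - 2.55*l^3 - 1.11*l^2 + 1.05*l + 3.55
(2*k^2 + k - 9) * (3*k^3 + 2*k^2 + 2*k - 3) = 6*k^5 + 7*k^4 - 21*k^3 - 22*k^2 - 21*k + 27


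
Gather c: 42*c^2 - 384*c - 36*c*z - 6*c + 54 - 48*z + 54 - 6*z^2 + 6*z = 42*c^2 + c*(-36*z - 390) - 6*z^2 - 42*z + 108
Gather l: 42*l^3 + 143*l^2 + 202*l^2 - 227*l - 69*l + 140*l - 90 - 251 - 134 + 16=42*l^3 + 345*l^2 - 156*l - 459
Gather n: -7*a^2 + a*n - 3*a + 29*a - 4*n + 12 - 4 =-7*a^2 + 26*a + n*(a - 4) + 8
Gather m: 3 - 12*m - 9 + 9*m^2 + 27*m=9*m^2 + 15*m - 6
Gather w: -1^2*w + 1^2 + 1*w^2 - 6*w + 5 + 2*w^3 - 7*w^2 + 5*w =2*w^3 - 6*w^2 - 2*w + 6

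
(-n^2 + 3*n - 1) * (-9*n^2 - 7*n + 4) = 9*n^4 - 20*n^3 - 16*n^2 + 19*n - 4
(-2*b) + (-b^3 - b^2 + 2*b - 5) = -b^3 - b^2 - 5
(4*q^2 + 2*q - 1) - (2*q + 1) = 4*q^2 - 2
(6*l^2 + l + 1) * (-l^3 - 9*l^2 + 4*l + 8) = -6*l^5 - 55*l^4 + 14*l^3 + 43*l^2 + 12*l + 8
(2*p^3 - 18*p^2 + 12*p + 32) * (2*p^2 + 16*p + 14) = 4*p^5 - 4*p^4 - 236*p^3 + 4*p^2 + 680*p + 448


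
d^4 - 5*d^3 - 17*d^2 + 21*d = d*(d - 7)*(d - 1)*(d + 3)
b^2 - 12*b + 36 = (b - 6)^2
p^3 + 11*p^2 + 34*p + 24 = (p + 1)*(p + 4)*(p + 6)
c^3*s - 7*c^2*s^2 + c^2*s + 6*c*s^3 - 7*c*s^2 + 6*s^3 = (c - 6*s)*(c - s)*(c*s + s)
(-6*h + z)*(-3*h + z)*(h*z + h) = 18*h^3*z + 18*h^3 - 9*h^2*z^2 - 9*h^2*z + h*z^3 + h*z^2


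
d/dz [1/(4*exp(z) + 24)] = -exp(z)/(4*(exp(z) + 6)^2)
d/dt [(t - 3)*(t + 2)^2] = (t + 2)*(3*t - 4)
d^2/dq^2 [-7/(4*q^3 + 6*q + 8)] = 21*(2*q*(2*q^3 + 3*q + 4) - 3*(2*q^2 + 1)^2)/(2*q^3 + 3*q + 4)^3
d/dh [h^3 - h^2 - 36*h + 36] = 3*h^2 - 2*h - 36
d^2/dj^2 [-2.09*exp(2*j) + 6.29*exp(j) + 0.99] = (6.29 - 8.36*exp(j))*exp(j)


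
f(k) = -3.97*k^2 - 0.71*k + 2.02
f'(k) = -7.94*k - 0.71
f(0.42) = 1.02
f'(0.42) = -4.04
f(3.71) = -55.26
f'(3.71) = -30.17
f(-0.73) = 0.42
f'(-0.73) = 5.09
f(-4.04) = -59.91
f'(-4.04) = 31.37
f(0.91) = -1.91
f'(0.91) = -7.94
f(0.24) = 1.62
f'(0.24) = -2.62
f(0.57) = 0.33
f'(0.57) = -5.24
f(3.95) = -62.73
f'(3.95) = -32.07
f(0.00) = 2.02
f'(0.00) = -0.71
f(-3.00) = -31.58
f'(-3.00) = 23.11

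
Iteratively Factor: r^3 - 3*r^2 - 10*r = (r - 5)*(r^2 + 2*r) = (r - 5)*(r + 2)*(r)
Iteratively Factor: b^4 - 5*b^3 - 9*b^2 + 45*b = (b + 3)*(b^3 - 8*b^2 + 15*b) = (b - 5)*(b + 3)*(b^2 - 3*b) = b*(b - 5)*(b + 3)*(b - 3)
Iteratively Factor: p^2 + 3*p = (p + 3)*(p)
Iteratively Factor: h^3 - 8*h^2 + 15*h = (h - 3)*(h^2 - 5*h) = (h - 5)*(h - 3)*(h)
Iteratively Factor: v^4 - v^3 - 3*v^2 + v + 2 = (v - 2)*(v^3 + v^2 - v - 1) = (v - 2)*(v + 1)*(v^2 - 1) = (v - 2)*(v + 1)^2*(v - 1)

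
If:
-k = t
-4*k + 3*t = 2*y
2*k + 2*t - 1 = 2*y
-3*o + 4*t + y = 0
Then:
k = 1/7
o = -5/14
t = -1/7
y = -1/2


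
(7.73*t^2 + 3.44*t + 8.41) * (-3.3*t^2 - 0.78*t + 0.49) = -25.509*t^4 - 17.3814*t^3 - 26.6485*t^2 - 4.8742*t + 4.1209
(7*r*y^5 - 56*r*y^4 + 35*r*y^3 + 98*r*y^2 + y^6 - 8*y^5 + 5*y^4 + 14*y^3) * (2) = 14*r*y^5 - 112*r*y^4 + 70*r*y^3 + 196*r*y^2 + 2*y^6 - 16*y^5 + 10*y^4 + 28*y^3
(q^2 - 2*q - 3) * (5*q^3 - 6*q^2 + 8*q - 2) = 5*q^5 - 16*q^4 + 5*q^3 - 20*q + 6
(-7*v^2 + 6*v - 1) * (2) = -14*v^2 + 12*v - 2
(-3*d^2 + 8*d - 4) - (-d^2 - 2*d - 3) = -2*d^2 + 10*d - 1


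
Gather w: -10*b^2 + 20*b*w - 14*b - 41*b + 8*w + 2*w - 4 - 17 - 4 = -10*b^2 - 55*b + w*(20*b + 10) - 25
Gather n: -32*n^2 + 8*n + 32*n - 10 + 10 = -32*n^2 + 40*n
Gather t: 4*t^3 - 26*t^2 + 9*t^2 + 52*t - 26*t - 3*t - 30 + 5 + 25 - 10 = 4*t^3 - 17*t^2 + 23*t - 10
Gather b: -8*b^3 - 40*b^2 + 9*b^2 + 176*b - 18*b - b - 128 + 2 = -8*b^3 - 31*b^2 + 157*b - 126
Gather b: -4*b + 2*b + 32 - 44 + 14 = 2 - 2*b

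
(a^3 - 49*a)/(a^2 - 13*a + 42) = a*(a + 7)/(a - 6)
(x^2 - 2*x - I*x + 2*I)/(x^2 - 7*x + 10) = (x - I)/(x - 5)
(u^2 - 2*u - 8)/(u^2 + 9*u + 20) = (u^2 - 2*u - 8)/(u^2 + 9*u + 20)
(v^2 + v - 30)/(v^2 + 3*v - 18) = (v - 5)/(v - 3)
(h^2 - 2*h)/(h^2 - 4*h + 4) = h/(h - 2)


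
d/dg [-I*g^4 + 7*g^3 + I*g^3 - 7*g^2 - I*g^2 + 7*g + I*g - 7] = -4*I*g^3 + 3*g^2*(7 + I) - 2*g*(7 + I) + 7 + I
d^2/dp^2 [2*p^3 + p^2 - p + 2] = 12*p + 2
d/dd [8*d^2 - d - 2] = 16*d - 1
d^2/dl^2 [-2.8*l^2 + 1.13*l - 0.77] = -5.60000000000000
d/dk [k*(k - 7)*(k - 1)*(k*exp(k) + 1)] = k^4*exp(k) - 4*k^3*exp(k) - 17*k^2*exp(k) + 3*k^2 + 14*k*exp(k) - 16*k + 7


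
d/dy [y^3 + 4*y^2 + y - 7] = 3*y^2 + 8*y + 1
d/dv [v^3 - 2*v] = 3*v^2 - 2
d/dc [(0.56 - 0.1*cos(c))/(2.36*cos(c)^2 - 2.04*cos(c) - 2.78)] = (-0.236*cos(c)^2 + 2.6432*cos(c) - 1.4204)*sin(c)/(5.5696*cos(c)^4 - 9.6288*cos(c)^3 - 8.96*cos(c)^2 + 11.3424*cos(c) + 7.7284)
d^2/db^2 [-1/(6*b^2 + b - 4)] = 2*(36*b^2 + 6*b - (12*b + 1)^2 - 24)/(6*b^2 + b - 4)^3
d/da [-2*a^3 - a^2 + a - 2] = -6*a^2 - 2*a + 1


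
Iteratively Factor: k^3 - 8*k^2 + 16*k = (k - 4)*(k^2 - 4*k) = k*(k - 4)*(k - 4)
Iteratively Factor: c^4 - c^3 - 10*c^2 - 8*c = (c + 1)*(c^3 - 2*c^2 - 8*c) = c*(c + 1)*(c^2 - 2*c - 8) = c*(c + 1)*(c + 2)*(c - 4)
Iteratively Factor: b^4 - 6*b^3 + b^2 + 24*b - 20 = (b - 1)*(b^3 - 5*b^2 - 4*b + 20) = (b - 1)*(b + 2)*(b^2 - 7*b + 10) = (b - 2)*(b - 1)*(b + 2)*(b - 5)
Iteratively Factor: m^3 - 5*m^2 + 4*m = (m - 4)*(m^2 - m) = (m - 4)*(m - 1)*(m)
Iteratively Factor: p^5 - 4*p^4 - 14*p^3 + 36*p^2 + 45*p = (p + 3)*(p^4 - 7*p^3 + 7*p^2 + 15*p) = (p - 3)*(p + 3)*(p^3 - 4*p^2 - 5*p) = p*(p - 3)*(p + 3)*(p^2 - 4*p - 5) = p*(p - 5)*(p - 3)*(p + 3)*(p + 1)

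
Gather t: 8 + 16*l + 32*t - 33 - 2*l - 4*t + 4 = 14*l + 28*t - 21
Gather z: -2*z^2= -2*z^2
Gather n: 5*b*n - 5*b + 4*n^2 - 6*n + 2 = -5*b + 4*n^2 + n*(5*b - 6) + 2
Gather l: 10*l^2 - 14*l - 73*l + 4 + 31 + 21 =10*l^2 - 87*l + 56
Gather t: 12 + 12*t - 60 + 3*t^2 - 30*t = 3*t^2 - 18*t - 48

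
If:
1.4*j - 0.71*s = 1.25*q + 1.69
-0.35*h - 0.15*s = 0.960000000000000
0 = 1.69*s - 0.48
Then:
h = -2.86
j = 0.892857142857143*q + 1.35118343195266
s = 0.28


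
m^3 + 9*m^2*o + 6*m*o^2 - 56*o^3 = (m - 2*o)*(m + 4*o)*(m + 7*o)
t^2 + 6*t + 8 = (t + 2)*(t + 4)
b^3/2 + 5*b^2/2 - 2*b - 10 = (b/2 + 1)*(b - 2)*(b + 5)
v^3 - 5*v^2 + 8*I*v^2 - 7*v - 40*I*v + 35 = (v - 5)*(v + I)*(v + 7*I)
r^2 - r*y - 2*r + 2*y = (r - 2)*(r - y)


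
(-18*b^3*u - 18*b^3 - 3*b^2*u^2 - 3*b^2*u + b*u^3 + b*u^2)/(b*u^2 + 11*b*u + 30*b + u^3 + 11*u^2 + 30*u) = b*(-18*b^2*u - 18*b^2 - 3*b*u^2 - 3*b*u + u^3 + u^2)/(b*u^2 + 11*b*u + 30*b + u^3 + 11*u^2 + 30*u)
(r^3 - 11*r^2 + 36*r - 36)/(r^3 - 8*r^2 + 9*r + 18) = (r - 2)/(r + 1)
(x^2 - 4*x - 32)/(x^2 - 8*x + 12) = (x^2 - 4*x - 32)/(x^2 - 8*x + 12)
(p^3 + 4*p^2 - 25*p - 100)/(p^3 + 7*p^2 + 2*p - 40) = (p - 5)/(p - 2)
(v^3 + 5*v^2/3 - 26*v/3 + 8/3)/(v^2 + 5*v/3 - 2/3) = (v^2 + 2*v - 8)/(v + 2)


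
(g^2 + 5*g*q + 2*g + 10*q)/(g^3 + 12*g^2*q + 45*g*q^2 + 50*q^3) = (g + 2)/(g^2 + 7*g*q + 10*q^2)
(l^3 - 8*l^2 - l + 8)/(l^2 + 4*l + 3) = (l^2 - 9*l + 8)/(l + 3)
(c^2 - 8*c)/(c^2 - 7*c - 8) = c/(c + 1)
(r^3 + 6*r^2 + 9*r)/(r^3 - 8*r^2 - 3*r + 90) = r*(r + 3)/(r^2 - 11*r + 30)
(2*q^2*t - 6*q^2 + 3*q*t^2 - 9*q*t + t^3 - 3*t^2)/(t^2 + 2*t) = (2*q^2*t - 6*q^2 + 3*q*t^2 - 9*q*t + t^3 - 3*t^2)/(t*(t + 2))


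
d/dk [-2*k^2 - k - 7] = -4*k - 1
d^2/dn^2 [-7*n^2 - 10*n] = -14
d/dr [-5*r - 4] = -5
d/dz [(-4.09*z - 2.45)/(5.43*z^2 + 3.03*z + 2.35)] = (22.2087*z^2 + 26.607*z - 2.188)/(29.4849*z^4 + 32.9058*z^3 + 34.7019*z^2 + 14.241*z + 5.5225)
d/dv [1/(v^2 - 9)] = -2*v/(v^2 - 9)^2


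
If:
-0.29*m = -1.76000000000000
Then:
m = 6.07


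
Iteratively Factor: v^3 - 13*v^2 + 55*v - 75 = (v - 5)*(v^2 - 8*v + 15) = (v - 5)^2*(v - 3)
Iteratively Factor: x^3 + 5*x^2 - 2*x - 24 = (x + 3)*(x^2 + 2*x - 8) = (x - 2)*(x + 3)*(x + 4)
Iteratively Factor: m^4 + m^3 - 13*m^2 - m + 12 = (m - 1)*(m^3 + 2*m^2 - 11*m - 12) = (m - 1)*(m + 4)*(m^2 - 2*m - 3) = (m - 1)*(m + 1)*(m + 4)*(m - 3)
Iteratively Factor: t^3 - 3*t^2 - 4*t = (t - 4)*(t^2 + t) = t*(t - 4)*(t + 1)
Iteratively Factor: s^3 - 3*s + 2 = (s + 2)*(s^2 - 2*s + 1) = (s - 1)*(s + 2)*(s - 1)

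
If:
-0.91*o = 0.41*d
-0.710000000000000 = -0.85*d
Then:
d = 0.84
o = -0.38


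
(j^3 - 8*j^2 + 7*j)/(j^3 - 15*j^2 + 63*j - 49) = j/(j - 7)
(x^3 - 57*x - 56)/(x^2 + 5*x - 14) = (x^2 - 7*x - 8)/(x - 2)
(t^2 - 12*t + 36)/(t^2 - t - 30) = (t - 6)/(t + 5)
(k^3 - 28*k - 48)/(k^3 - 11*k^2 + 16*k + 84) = (k + 4)/(k - 7)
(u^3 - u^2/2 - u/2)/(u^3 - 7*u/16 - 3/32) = 16*u*(u - 1)/(16*u^2 - 8*u - 3)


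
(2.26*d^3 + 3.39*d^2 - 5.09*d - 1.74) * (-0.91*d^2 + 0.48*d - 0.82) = -2.0566*d^5 - 2.0001*d^4 + 4.4059*d^3 - 3.6396*d^2 + 3.3386*d + 1.4268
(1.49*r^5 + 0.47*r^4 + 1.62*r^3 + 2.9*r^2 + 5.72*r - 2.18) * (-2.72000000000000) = -4.0528*r^5 - 1.2784*r^4 - 4.4064*r^3 - 7.888*r^2 - 15.5584*r + 5.9296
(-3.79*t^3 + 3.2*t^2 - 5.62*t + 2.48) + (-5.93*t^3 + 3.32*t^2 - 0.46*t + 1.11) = -9.72*t^3 + 6.52*t^2 - 6.08*t + 3.59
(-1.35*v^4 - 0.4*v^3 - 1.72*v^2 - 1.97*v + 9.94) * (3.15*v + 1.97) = -4.2525*v^5 - 3.9195*v^4 - 6.206*v^3 - 9.5939*v^2 + 27.4301*v + 19.5818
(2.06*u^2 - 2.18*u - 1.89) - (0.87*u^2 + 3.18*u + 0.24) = 1.19*u^2 - 5.36*u - 2.13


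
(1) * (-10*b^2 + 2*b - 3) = -10*b^2 + 2*b - 3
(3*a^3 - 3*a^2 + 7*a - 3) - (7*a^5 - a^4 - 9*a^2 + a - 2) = -7*a^5 + a^4 + 3*a^3 + 6*a^2 + 6*a - 1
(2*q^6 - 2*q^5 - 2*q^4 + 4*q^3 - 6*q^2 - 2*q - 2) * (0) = 0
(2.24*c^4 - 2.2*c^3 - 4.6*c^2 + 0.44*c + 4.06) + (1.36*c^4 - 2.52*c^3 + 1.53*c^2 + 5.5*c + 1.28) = 3.6*c^4 - 4.72*c^3 - 3.07*c^2 + 5.94*c + 5.34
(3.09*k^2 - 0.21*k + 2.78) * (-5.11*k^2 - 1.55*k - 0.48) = -15.7899*k^4 - 3.7164*k^3 - 15.3635*k^2 - 4.2082*k - 1.3344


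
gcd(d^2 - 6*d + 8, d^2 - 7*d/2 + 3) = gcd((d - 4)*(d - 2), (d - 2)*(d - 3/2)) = d - 2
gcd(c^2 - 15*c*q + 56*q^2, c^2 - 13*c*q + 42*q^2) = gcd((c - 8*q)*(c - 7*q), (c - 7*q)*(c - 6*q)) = -c + 7*q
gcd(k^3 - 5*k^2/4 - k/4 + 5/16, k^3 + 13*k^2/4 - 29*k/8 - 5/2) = k^2 - 3*k/4 - 5/8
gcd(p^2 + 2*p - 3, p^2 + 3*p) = p + 3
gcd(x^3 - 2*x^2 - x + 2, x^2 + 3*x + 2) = x + 1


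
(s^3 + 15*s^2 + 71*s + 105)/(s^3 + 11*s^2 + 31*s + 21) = (s + 5)/(s + 1)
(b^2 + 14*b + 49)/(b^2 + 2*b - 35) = (b + 7)/(b - 5)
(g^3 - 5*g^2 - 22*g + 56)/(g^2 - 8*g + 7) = (g^2 + 2*g - 8)/(g - 1)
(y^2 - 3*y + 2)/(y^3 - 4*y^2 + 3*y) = (y - 2)/(y*(y - 3))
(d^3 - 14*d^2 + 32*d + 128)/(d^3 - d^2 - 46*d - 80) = (d - 8)/(d + 5)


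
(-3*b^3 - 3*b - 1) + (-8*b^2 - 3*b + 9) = -3*b^3 - 8*b^2 - 6*b + 8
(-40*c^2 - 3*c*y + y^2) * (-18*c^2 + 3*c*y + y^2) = 720*c^4 - 66*c^3*y - 67*c^2*y^2 + y^4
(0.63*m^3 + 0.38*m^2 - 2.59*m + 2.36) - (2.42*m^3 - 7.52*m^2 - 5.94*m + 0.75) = -1.79*m^3 + 7.9*m^2 + 3.35*m + 1.61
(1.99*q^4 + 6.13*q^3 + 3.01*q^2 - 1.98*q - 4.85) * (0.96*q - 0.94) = 1.9104*q^5 + 4.0142*q^4 - 2.8726*q^3 - 4.7302*q^2 - 2.7948*q + 4.559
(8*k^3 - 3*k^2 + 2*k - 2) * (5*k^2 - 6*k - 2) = 40*k^5 - 63*k^4 + 12*k^3 - 16*k^2 + 8*k + 4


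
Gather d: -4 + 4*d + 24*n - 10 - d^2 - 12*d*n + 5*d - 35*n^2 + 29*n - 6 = -d^2 + d*(9 - 12*n) - 35*n^2 + 53*n - 20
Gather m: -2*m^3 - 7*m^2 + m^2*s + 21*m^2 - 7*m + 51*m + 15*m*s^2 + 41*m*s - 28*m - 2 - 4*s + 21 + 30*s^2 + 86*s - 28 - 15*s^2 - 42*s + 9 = -2*m^3 + m^2*(s + 14) + m*(15*s^2 + 41*s + 16) + 15*s^2 + 40*s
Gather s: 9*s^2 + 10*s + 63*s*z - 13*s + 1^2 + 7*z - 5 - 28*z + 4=9*s^2 + s*(63*z - 3) - 21*z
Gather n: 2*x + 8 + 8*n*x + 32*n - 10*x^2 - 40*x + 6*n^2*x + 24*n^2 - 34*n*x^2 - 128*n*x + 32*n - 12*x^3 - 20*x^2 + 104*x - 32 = n^2*(6*x + 24) + n*(-34*x^2 - 120*x + 64) - 12*x^3 - 30*x^2 + 66*x - 24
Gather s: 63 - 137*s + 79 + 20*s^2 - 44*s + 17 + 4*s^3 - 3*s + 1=4*s^3 + 20*s^2 - 184*s + 160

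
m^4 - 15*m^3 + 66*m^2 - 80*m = m*(m - 8)*(m - 5)*(m - 2)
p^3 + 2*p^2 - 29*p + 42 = (p - 3)*(p - 2)*(p + 7)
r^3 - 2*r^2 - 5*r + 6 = (r - 3)*(r - 1)*(r + 2)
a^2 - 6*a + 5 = (a - 5)*(a - 1)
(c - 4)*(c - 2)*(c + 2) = c^3 - 4*c^2 - 4*c + 16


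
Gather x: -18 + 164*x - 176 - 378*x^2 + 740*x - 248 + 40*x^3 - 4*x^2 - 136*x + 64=40*x^3 - 382*x^2 + 768*x - 378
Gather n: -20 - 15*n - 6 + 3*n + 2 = -12*n - 24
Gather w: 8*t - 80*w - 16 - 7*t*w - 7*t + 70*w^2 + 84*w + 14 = t + 70*w^2 + w*(4 - 7*t) - 2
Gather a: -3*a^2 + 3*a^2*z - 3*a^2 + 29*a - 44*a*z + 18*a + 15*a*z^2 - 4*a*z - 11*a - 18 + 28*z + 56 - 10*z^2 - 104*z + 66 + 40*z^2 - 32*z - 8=a^2*(3*z - 6) + a*(15*z^2 - 48*z + 36) + 30*z^2 - 108*z + 96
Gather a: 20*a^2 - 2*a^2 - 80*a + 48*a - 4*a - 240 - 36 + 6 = 18*a^2 - 36*a - 270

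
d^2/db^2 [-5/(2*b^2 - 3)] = 60*(-2*b^2 - 1)/(2*b^2 - 3)^3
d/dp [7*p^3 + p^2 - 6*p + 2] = 21*p^2 + 2*p - 6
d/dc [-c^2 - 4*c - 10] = -2*c - 4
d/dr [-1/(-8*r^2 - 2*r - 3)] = 2*(-8*r - 1)/(8*r^2 + 2*r + 3)^2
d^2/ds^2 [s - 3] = 0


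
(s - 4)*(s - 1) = s^2 - 5*s + 4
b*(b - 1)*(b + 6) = b^3 + 5*b^2 - 6*b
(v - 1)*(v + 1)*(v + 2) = v^3 + 2*v^2 - v - 2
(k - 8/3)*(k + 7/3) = k^2 - k/3 - 56/9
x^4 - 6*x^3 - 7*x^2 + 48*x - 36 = (x - 6)*(x - 2)*(x - 1)*(x + 3)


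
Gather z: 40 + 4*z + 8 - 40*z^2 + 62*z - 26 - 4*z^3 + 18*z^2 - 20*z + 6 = -4*z^3 - 22*z^2 + 46*z + 28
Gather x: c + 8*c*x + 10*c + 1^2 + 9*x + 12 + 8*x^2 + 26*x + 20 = 11*c + 8*x^2 + x*(8*c + 35) + 33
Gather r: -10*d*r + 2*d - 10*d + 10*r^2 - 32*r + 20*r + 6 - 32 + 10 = -8*d + 10*r^2 + r*(-10*d - 12) - 16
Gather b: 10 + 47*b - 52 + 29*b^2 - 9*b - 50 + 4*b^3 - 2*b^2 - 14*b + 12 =4*b^3 + 27*b^2 + 24*b - 80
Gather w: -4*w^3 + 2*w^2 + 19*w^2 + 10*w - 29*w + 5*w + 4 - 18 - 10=-4*w^3 + 21*w^2 - 14*w - 24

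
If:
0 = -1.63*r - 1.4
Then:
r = -0.86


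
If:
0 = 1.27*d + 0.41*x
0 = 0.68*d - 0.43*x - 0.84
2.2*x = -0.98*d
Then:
No Solution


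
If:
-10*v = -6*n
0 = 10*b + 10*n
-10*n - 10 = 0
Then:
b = 1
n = -1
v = -3/5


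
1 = 1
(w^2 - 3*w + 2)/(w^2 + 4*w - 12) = (w - 1)/(w + 6)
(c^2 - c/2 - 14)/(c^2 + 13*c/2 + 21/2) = (c - 4)/(c + 3)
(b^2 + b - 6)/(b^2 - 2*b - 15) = (b - 2)/(b - 5)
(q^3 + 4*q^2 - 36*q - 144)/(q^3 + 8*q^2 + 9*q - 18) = (q^2 - 2*q - 24)/(q^2 + 2*q - 3)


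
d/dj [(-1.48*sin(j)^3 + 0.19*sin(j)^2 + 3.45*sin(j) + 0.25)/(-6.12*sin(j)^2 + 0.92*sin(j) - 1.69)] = (9.0576*sin(j)^4 - 2.7232*sin(j)^3 + 28.7924*sin(j)^2 + 2.4178*sin(j) - 6.0605)*cos(j)/(37.4544*sin(j)^4 - 11.2608*sin(j)^3 + 21.532*sin(j)^2 - 3.1096*sin(j) + 2.8561)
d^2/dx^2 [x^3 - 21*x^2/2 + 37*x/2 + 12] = 6*x - 21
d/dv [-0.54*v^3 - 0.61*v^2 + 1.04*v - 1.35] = -1.62*v^2 - 1.22*v + 1.04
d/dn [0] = 0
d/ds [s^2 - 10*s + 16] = 2*s - 10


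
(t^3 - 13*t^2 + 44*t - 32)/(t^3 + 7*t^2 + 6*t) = (t^3 - 13*t^2 + 44*t - 32)/(t*(t^2 + 7*t + 6))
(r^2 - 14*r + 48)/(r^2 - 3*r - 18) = (r - 8)/(r + 3)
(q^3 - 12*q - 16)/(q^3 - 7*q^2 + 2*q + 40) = (q + 2)/(q - 5)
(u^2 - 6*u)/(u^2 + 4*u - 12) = u*(u - 6)/(u^2 + 4*u - 12)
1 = 1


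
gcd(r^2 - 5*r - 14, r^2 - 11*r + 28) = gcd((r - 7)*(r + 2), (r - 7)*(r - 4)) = r - 7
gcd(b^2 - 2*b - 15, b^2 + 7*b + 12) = b + 3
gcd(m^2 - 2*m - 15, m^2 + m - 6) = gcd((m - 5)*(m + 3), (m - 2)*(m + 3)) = m + 3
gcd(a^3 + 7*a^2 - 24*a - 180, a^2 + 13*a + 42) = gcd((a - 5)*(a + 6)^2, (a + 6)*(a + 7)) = a + 6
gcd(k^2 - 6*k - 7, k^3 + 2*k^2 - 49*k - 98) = k - 7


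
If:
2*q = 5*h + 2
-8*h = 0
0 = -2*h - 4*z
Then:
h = 0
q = 1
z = 0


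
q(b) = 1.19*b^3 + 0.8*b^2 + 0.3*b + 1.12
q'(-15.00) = 779.55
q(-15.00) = -3839.63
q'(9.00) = 303.87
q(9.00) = 936.13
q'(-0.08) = 0.19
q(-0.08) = 1.10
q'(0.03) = 0.35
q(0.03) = 1.13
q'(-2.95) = 26.65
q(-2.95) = -23.35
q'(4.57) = 82.17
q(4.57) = 132.78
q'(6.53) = 162.98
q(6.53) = 368.54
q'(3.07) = 38.86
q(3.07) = 44.01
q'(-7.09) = 168.41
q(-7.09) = -384.91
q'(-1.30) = 4.25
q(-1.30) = -0.53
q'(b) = 3.57*b^2 + 1.6*b + 0.3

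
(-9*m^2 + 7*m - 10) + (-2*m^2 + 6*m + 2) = -11*m^2 + 13*m - 8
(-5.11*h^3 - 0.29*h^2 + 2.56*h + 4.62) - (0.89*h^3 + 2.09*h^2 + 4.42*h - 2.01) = -6.0*h^3 - 2.38*h^2 - 1.86*h + 6.63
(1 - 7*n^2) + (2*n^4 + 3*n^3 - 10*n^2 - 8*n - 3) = 2*n^4 + 3*n^3 - 17*n^2 - 8*n - 2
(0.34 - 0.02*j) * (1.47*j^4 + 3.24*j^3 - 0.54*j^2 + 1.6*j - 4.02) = -0.0294*j^5 + 0.435*j^4 + 1.1124*j^3 - 0.2156*j^2 + 0.6244*j - 1.3668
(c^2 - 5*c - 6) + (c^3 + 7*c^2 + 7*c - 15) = c^3 + 8*c^2 + 2*c - 21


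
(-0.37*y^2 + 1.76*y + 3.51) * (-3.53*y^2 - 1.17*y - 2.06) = 1.3061*y^4 - 5.7799*y^3 - 13.6873*y^2 - 7.7323*y - 7.2306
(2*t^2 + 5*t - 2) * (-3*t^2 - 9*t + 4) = -6*t^4 - 33*t^3 - 31*t^2 + 38*t - 8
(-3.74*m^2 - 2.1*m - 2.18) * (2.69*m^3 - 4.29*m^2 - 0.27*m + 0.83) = -10.0606*m^5 + 10.3956*m^4 + 4.1546*m^3 + 6.815*m^2 - 1.1544*m - 1.8094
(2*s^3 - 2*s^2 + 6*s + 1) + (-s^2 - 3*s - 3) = 2*s^3 - 3*s^2 + 3*s - 2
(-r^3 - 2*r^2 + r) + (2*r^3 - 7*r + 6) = r^3 - 2*r^2 - 6*r + 6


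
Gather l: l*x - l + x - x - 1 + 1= l*(x - 1)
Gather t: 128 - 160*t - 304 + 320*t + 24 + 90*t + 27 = 250*t - 125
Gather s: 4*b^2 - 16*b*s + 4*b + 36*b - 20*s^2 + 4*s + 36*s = 4*b^2 + 40*b - 20*s^2 + s*(40 - 16*b)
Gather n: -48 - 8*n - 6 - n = -9*n - 54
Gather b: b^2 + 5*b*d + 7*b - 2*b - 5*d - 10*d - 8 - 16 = b^2 + b*(5*d + 5) - 15*d - 24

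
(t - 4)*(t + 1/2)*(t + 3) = t^3 - t^2/2 - 25*t/2 - 6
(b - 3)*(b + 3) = b^2 - 9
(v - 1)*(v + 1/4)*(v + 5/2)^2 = v^4 + 17*v^3/4 + 9*v^2/4 - 95*v/16 - 25/16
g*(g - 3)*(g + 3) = g^3 - 9*g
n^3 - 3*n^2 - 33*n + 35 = (n - 7)*(n - 1)*(n + 5)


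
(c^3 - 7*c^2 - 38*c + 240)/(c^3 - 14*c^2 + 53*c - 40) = (c + 6)/(c - 1)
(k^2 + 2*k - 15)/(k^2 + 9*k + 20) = (k - 3)/(k + 4)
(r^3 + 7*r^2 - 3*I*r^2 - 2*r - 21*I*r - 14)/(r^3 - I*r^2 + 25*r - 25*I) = (r^2 + r*(7 - 2*I) - 14*I)/(r^2 + 25)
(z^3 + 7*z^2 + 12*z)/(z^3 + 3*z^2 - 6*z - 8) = z*(z + 3)/(z^2 - z - 2)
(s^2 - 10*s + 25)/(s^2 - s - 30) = (-s^2 + 10*s - 25)/(-s^2 + s + 30)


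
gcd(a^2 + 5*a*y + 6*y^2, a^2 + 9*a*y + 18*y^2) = a + 3*y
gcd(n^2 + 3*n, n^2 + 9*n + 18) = n + 3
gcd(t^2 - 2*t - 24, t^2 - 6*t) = t - 6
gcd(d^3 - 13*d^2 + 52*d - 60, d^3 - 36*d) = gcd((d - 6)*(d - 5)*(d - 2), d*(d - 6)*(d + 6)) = d - 6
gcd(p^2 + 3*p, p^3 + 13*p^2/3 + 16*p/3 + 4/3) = 1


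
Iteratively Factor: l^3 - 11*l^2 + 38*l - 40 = (l - 4)*(l^2 - 7*l + 10) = (l - 4)*(l - 2)*(l - 5)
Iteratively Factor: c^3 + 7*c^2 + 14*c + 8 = (c + 2)*(c^2 + 5*c + 4) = (c + 2)*(c + 4)*(c + 1)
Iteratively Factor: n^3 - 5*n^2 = (n - 5)*(n^2) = n*(n - 5)*(n)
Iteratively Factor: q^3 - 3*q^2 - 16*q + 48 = (q - 4)*(q^2 + q - 12) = (q - 4)*(q + 4)*(q - 3)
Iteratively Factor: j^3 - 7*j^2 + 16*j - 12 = (j - 2)*(j^2 - 5*j + 6) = (j - 3)*(j - 2)*(j - 2)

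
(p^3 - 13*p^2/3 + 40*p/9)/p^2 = p - 13/3 + 40/(9*p)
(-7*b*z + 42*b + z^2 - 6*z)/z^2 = -7*b/z + 42*b/z^2 + 1 - 6/z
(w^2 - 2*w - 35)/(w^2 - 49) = (w + 5)/(w + 7)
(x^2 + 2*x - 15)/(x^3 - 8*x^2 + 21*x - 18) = (x + 5)/(x^2 - 5*x + 6)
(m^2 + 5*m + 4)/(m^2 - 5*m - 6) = (m + 4)/(m - 6)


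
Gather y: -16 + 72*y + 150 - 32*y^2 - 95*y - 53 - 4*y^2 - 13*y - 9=-36*y^2 - 36*y + 72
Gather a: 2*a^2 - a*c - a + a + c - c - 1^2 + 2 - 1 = 2*a^2 - a*c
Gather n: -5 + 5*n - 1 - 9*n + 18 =12 - 4*n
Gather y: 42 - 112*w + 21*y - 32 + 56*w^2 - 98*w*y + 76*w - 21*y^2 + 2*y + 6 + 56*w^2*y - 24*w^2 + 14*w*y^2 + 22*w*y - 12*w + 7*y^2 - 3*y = 32*w^2 - 48*w + y^2*(14*w - 14) + y*(56*w^2 - 76*w + 20) + 16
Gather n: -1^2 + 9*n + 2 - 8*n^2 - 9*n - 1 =-8*n^2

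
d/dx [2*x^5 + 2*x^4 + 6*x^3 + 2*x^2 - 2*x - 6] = 10*x^4 + 8*x^3 + 18*x^2 + 4*x - 2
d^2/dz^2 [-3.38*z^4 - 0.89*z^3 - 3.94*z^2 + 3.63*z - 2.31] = -40.56*z^2 - 5.34*z - 7.88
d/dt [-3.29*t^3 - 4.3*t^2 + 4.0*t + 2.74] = -9.87*t^2 - 8.6*t + 4.0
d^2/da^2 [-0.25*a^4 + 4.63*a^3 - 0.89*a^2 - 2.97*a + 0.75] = -3.0*a^2 + 27.78*a - 1.78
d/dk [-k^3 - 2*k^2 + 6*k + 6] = -3*k^2 - 4*k + 6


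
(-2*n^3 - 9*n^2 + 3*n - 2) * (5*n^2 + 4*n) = -10*n^5 - 53*n^4 - 21*n^3 + 2*n^2 - 8*n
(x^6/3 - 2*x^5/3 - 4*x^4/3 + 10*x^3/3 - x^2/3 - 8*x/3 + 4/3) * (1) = x^6/3 - 2*x^5/3 - 4*x^4/3 + 10*x^3/3 - x^2/3 - 8*x/3 + 4/3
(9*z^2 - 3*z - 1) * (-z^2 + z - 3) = -9*z^4 + 12*z^3 - 29*z^2 + 8*z + 3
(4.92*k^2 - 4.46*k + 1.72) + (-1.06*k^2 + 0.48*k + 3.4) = 3.86*k^2 - 3.98*k + 5.12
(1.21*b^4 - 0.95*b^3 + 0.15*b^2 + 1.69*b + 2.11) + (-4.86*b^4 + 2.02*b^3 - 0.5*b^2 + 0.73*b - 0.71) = -3.65*b^4 + 1.07*b^3 - 0.35*b^2 + 2.42*b + 1.4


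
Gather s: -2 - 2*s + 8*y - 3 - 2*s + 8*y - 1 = -4*s + 16*y - 6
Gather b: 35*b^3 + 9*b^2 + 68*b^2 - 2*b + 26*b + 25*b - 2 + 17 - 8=35*b^3 + 77*b^2 + 49*b + 7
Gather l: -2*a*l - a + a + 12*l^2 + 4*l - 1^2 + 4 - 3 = 12*l^2 + l*(4 - 2*a)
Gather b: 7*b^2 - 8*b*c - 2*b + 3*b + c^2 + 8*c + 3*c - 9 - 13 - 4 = 7*b^2 + b*(1 - 8*c) + c^2 + 11*c - 26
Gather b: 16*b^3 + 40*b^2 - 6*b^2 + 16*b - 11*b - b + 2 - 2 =16*b^3 + 34*b^2 + 4*b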